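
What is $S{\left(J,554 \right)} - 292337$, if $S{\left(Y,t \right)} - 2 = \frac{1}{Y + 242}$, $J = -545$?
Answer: $- \frac{88577506}{303} \approx -2.9234 \cdot 10^{5}$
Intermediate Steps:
$S{\left(Y,t \right)} = 2 + \frac{1}{242 + Y}$ ($S{\left(Y,t \right)} = 2 + \frac{1}{Y + 242} = 2 + \frac{1}{242 + Y}$)
$S{\left(J,554 \right)} - 292337 = \frac{485 + 2 \left(-545\right)}{242 - 545} - 292337 = \frac{485 - 1090}{-303} - 292337 = \left(- \frac{1}{303}\right) \left(-605\right) - 292337 = \frac{605}{303} - 292337 = - \frac{88577506}{303}$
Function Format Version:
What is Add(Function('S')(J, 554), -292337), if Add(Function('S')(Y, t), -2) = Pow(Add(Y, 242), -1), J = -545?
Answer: Rational(-88577506, 303) ≈ -2.9234e+5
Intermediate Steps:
Function('S')(Y, t) = Add(2, Pow(Add(242, Y), -1)) (Function('S')(Y, t) = Add(2, Pow(Add(Y, 242), -1)) = Add(2, Pow(Add(242, Y), -1)))
Add(Function('S')(J, 554), -292337) = Add(Mul(Pow(Add(242, -545), -1), Add(485, Mul(2, -545))), -292337) = Add(Mul(Pow(-303, -1), Add(485, -1090)), -292337) = Add(Mul(Rational(-1, 303), -605), -292337) = Add(Rational(605, 303), -292337) = Rational(-88577506, 303)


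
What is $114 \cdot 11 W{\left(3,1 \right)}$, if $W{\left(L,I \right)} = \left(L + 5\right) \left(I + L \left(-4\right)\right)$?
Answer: $-110352$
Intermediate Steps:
$W{\left(L,I \right)} = \left(5 + L\right) \left(I - 4 L\right)$
$114 \cdot 11 W{\left(3,1 \right)} = 114 \cdot 11 \left(\left(-20\right) 3 - 4 \cdot 3^{2} + 5 \cdot 1 + 1 \cdot 3\right) = 1254 \left(-60 - 36 + 5 + 3\right) = 1254 \left(-88\right) = -110352$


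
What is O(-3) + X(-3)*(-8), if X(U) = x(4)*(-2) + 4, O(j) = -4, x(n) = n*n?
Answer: 220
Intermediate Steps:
x(n) = n**2
X(U) = -28 (X(U) = 4**2*(-2) + 4 = 16*(-2) + 4 = -32 + 4 = -28)
O(-3) + X(-3)*(-8) = -4 - 28*(-8) = -4 + 224 = 220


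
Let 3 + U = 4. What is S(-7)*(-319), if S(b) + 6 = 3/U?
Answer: 957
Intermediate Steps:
U = 1 (U = -3 + 4 = 1)
S(b) = -3 (S(b) = -6 + 3/1 = -6 + 3*1 = -6 + 3 = -3)
S(-7)*(-319) = -3*(-319) = 957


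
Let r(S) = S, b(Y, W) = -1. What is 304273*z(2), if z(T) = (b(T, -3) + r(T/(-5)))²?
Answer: 14909377/25 ≈ 5.9638e+5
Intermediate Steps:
z(T) = (-1 - T/5)² (z(T) = (-1 + T/(-5))² = (-1 + T*(-⅕))² = (-1 - T/5)²)
304273*z(2) = 304273*((5 + 2)²/25) = 304273*((1/25)*7²) = 304273*((1/25)*49) = 304273*(49/25) = 14909377/25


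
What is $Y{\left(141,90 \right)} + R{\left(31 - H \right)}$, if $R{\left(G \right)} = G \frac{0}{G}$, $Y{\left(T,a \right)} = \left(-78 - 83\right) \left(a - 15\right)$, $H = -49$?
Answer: $-12075$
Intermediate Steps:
$Y{\left(T,a \right)} = 2415 - 161 a$ ($Y{\left(T,a \right)} = - 161 \left(-15 + a\right) = 2415 - 161 a$)
$R{\left(G \right)} = 0$ ($R{\left(G \right)} = G 0 = 0$)
$Y{\left(141,90 \right)} + R{\left(31 - H \right)} = \left(2415 - 14490\right) + 0 = -12075 + 0 = -12075$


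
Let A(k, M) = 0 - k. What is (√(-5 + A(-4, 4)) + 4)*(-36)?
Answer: -144 - 36*I ≈ -144.0 - 36.0*I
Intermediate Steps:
A(k, M) = -k
(√(-5 + A(-4, 4)) + 4)*(-36) = (√(-5 - 1*(-4)) + 4)*(-36) = (√(-5 + 4) + 4)*(-36) = (√(-1) + 4)*(-36) = (I + 4)*(-36) = (4 + I)*(-36) = -144 - 36*I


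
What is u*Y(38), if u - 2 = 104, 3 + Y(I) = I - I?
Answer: -318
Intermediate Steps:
Y(I) = -3 (Y(I) = -3 + (I - I) = -3 + 0 = -3)
u = 106 (u = 2 + 104 = 106)
u*Y(38) = 106*(-3) = -318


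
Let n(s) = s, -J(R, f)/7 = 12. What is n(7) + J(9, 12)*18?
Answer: -1505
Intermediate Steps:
J(R, f) = -84 (J(R, f) = -7*12 = -84)
n(7) + J(9, 12)*18 = 7 - 84*18 = 7 - 1512 = -1505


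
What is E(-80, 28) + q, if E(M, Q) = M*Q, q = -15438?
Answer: -17678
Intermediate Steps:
E(-80, 28) + q = -80*28 - 15438 = -2240 - 15438 = -17678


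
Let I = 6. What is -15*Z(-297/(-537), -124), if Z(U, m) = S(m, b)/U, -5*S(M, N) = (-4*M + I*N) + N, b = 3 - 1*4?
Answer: 29177/11 ≈ 2652.5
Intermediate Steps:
b = -1 (b = 3 - 4 = -1)
S(M, N) = -7*N/5 + 4*M/5 (S(M, N) = -((-4*M + 6*N) + N)/5 = -(-4*M + 7*N)/5 = -7*N/5 + 4*M/5)
Z(U, m) = (7/5 + 4*m/5)/U (Z(U, m) = (-7/5*(-1) + 4*m/5)/U = (7/5 + 4*m/5)/U)
-15*Z(-297/(-537), -124) = -3*(7 + 4*(-124))/((-297/(-537))) = -3*(7 - 496)/((-297*(-1/537))) = -3*(-489)/99/179 = -3*179*(-489)/99 = -15*(-29177/165) = 29177/11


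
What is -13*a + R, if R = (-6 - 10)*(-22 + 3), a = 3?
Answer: 265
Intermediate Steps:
R = 304 (R = -16*(-19) = 304)
-13*a + R = -13*3 + 304 = -39 + 304 = 265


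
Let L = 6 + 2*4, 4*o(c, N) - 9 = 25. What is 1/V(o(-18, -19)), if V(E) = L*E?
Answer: 1/119 ≈ 0.0084034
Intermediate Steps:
o(c, N) = 17/2 (o(c, N) = 9/4 + (¼)*25 = 9/4 + 25/4 = 17/2)
L = 14 (L = 6 + 8 = 14)
V(E) = 14*E
1/V(o(-18, -19)) = 1/(14*(17/2)) = 1/119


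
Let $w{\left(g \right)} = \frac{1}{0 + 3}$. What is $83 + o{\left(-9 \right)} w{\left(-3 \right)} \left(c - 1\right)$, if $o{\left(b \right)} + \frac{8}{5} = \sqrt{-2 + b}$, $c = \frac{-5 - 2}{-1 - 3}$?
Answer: $\frac{413}{5} + \frac{i \sqrt{11}}{4} \approx 82.6 + 0.82916 i$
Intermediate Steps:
$c = \frac{7}{4}$ ($c = - \frac{7}{-4} = \left(-7\right) \left(- \frac{1}{4}\right) = \frac{7}{4} \approx 1.75$)
$w{\left(g \right)} = \frac{1}{3}$
$o{\left(b \right)} = - \frac{8}{5} + \sqrt{-2 + b}$
$83 + o{\left(-9 \right)} w{\left(-3 \right)} \left(c - 1\right) = 83 + \left(- \frac{8}{5} + \sqrt{-2 - 9}\right) \frac{\frac{7}{4} - 1}{3} = 83 + \left(- \frac{8}{5} + \sqrt{-11}\right) \frac{1}{3} \cdot \frac{3}{4} = 83 + \left(- \frac{8}{5} + i \sqrt{11}\right) \frac{1}{4} = 83 - \left(\frac{2}{5} - \frac{i \sqrt{11}}{4}\right) = \frac{413}{5} + \frac{i \sqrt{11}}{4}$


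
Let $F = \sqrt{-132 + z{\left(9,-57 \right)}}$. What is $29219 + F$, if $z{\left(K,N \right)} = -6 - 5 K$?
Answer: $29219 + i \sqrt{183} \approx 29219.0 + 13.528 i$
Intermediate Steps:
$F = i \sqrt{183}$ ($F = \sqrt{-132 - 51} = \sqrt{-183} = i \sqrt{183} \approx 13.528 i$)
$29219 + F = 29219 + i \sqrt{183}$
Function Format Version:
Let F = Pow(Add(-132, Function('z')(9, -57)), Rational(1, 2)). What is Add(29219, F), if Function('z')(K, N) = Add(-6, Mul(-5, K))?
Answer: Add(29219, Mul(I, Pow(183, Rational(1, 2)))) ≈ Add(29219., Mul(13.528, I))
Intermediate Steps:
F = Mul(I, Pow(183, Rational(1, 2))) (F = Pow(Add(-132, Add(-6, Mul(-5, 9))), Rational(1, 2)) = Pow(Add(-132, Add(-6, -45)), Rational(1, 2)) = Pow(Add(-132, -51), Rational(1, 2)) = Pow(-183, Rational(1, 2)) = Mul(I, Pow(183, Rational(1, 2))) ≈ Mul(13.528, I))
Add(29219, F) = Add(29219, Mul(I, Pow(183, Rational(1, 2))))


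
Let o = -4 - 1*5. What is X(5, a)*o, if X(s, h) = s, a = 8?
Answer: -45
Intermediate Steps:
o = -9 (o = -4 - 5 = -9)
X(5, a)*o = 5*(-9) = -45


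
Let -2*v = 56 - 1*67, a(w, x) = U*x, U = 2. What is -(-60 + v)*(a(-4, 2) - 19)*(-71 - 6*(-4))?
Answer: 76845/2 ≈ 38423.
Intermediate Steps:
a(w, x) = 2*x
v = 11/2 (v = -(56 - 1*67)/2 = -(56 - 67)/2 = -½*(-11) = 11/2 ≈ 5.5000)
-(-60 + v)*(a(-4, 2) - 19)*(-71 - 6*(-4)) = -(-60 + 11/2)*(2*2 - 19)*(-71 - 6*(-4)) = -(-109)*(4 - 19)*(-71 + 24)/2 = -(-109)*(-15*(-47))/2 = -(-109)*705/2 = -1*(-76845/2) = 76845/2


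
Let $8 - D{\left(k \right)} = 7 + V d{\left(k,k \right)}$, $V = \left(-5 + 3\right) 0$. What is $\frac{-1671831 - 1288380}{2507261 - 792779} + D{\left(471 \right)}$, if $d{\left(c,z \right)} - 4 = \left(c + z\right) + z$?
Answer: $- \frac{415243}{571494} \approx -0.72659$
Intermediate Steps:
$d{\left(c,z \right)} = 4 + c + 2 z$ ($d{\left(c,z \right)} = 4 + \left(\left(c + z\right) + z\right) = 4 + \left(c + 2 z\right) = 4 + c + 2 z$)
$V = 0$ ($V = \left(-2\right) 0 = 0$)
$D{\left(k \right)} = 1$ ($D{\left(k \right)} = 8 - \left(7 + 0 \left(4 + k + 2 k\right)\right) = 8 - \left(7 + 0 \left(4 + 3 k\right)\right) = 8 - \left(7 + 0\right) = 8 - 7 = 1$)
$\frac{-1671831 - 1288380}{2507261 - 792779} + D{\left(471 \right)} = \frac{-1671831 - 1288380}{2507261 - 792779} + 1 = - \frac{2960211}{1714482} + 1 = \left(-2960211\right) \frac{1}{1714482} + 1 = - \frac{986737}{571494} + 1 = - \frac{415243}{571494}$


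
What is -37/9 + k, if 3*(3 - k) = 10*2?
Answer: -70/9 ≈ -7.7778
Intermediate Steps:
k = -11/3 (k = 3 - 10*2/3 = 3 - ⅓*20 = 3 - 20/3 = -11/3 ≈ -3.6667)
-37/9 + k = -37/9 - 11/3 = -70/9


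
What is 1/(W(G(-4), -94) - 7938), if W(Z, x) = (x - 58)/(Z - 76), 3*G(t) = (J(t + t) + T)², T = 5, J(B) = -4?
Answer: -227/1801470 ≈ -0.00012601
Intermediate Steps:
G(t) = ⅓ (G(t) = (-4 + 5)²/3 = (⅓)*1² = (⅓)*1 = ⅓)
W(Z, x) = (-58 + x)/(-76 + Z)
1/(W(G(-4), -94) - 7938) = 1/((-58 - 94)/(-76 + ⅓) - 7938) = 1/(-152/(-227/3) - 7938) = 1/(-3/227*(-152) - 7938) = 1/(456/227 - 7938) = 1/(-1801470/227) = -227/1801470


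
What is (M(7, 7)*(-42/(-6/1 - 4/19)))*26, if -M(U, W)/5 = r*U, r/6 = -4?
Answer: 8714160/59 ≈ 1.4770e+5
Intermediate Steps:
r = -24 (r = 6*(-4) = -24)
M(U, W) = 120*U (M(U, W) = -(-120)*U = 120*U)
(M(7, 7)*(-42/(-6/1 - 4/19)))*26 = ((120*7)*(-42/(-6/1 - 4/19)))*26 = (840*(-42/(-6*1 - 4*1/19)))*26 = (840*(-42/(-6 - 4/19)))*26 = (840*(-42/(-118/19)))*26 = (840*(-42*(-19/118)))*26 = (840*(399/59))*26 = (335160/59)*26 = 8714160/59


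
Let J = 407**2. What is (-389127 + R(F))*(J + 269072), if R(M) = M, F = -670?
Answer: -169452941637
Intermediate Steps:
J = 165649
(-389127 + R(F))*(J + 269072) = (-389127 - 670)*(165649 + 269072) = -389797*434721 = -169452941637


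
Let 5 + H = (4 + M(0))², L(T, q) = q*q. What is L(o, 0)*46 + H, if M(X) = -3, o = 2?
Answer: -4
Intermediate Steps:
L(T, q) = q²
H = -4 (H = -5 + (4 - 3)² = -5 + 1² = -5 + 1 = -4)
L(o, 0)*46 + H = 0²*46 - 4 = 0*46 - 4 = 0 - 4 = -4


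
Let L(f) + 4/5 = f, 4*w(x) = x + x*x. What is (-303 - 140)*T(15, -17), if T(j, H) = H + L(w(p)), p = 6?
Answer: 32339/10 ≈ 3233.9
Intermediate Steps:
w(x) = x/4 + x²/4 (w(x) = (x + x*x)/4 = (x + x²)/4 = x/4 + x²/4)
L(f) = -⅘ + f
T(j, H) = 97/10 + H (T(j, H) = H + (-⅘ + (¼)*6*(1 + 6)) = H + (-⅘ + (¼)*6*7) = H + (-⅘ + 21/2) = H + 97/10 = 97/10 + H)
(-303 - 140)*T(15, -17) = (-303 - 140)*(97/10 - 17) = -443*(-73/10) = 32339/10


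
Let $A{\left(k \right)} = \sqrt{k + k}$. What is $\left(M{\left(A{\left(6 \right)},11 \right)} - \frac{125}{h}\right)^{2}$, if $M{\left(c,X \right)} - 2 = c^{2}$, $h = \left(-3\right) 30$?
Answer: $\frac{76729}{324} \approx 236.82$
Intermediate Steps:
$h = -90$
$A{\left(k \right)} = \sqrt{2} \sqrt{k}$ ($A{\left(k \right)} = \sqrt{2 k} = \sqrt{2} \sqrt{k}$)
$M{\left(c,X \right)} = 2 + c^{2}$
$\left(M{\left(A{\left(6 \right)},11 \right)} - \frac{125}{h}\right)^{2} = \left(\left(2 + \left(\sqrt{2} \sqrt{6}\right)^{2}\right) - \frac{125}{-90}\right)^{2} = \left(\left(2 + \left(2 \sqrt{3}\right)^{2}\right) - - \frac{25}{18}\right)^{2} = \left(\left(2 + 12\right) + \frac{25}{18}\right)^{2} = \left(14 + \frac{25}{18}\right)^{2} = \left(\frac{277}{18}\right)^{2} = \frac{76729}{324}$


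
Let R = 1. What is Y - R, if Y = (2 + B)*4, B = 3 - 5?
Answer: -1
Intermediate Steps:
B = -2
Y = 0 (Y = (2 - 2)*4 = 0*4 = 0)
Y - R = 0 - 1*1 = 0 - 1 = -1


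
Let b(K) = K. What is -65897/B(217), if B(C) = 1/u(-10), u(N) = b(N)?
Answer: 658970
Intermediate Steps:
u(N) = N
B(C) = -⅒ (B(C) = 1/(-10) = -⅒)
-65897/B(217) = -65897/(-⅒) = -65897*(-10) = 658970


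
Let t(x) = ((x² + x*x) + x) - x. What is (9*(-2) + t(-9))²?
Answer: 20736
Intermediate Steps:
t(x) = 2*x² (t(x) = ((x² + x²) + x) - x = (2*x² + x) - x = (x + 2*x²) - x = 2*x²)
(9*(-2) + t(-9))² = (9*(-2) + 2*(-9)²)² = (-18 + 2*81)² = (-18 + 162)² = 144² = 20736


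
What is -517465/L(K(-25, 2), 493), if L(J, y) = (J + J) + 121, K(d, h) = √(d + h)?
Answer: -62613265/14733 + 1034930*I*√23/14733 ≈ -4249.9 + 336.89*I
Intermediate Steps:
L(J, y) = 121 + 2*J (L(J, y) = 2*J + 121 = 121 + 2*J)
-517465/L(K(-25, 2), 493) = -517465/(121 + 2*√(-25 + 2)) = -517465/(121 + 2*√(-23)) = -517465/(121 + 2*(I*√23)) = -517465/(121 + 2*I*√23)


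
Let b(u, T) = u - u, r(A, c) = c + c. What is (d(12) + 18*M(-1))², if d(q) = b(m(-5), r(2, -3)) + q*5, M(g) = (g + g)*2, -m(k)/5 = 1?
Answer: 144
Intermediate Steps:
r(A, c) = 2*c
m(k) = -5 (m(k) = -5*1 = -5)
b(u, T) = 0
M(g) = 4*g (M(g) = (2*g)*2 = 4*g)
d(q) = 5*q (d(q) = 0 + q*5 = 0 + 5*q = 5*q)
(d(12) + 18*M(-1))² = (5*12 + 18*(4*(-1)))² = (60 + 18*(-4))² = (60 - 72)² = (-12)² = 144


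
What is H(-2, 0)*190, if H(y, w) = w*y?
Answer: 0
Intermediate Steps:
H(-2, 0)*190 = (0*(-2))*190 = 0*190 = 0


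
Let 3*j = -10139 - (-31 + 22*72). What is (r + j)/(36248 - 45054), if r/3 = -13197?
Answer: 130465/26418 ≈ 4.9385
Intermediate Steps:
r = -39591 (r = 3*(-13197) = -39591)
j = -11692/3 (j = (-10139 - (-31 + 22*72))/3 = (-10139 - (-31 + 1584))/3 = (-10139 - 1*1553)/3 = (-10139 - 1553)/3 = (1/3)*(-11692) = -11692/3 ≈ -3897.3)
(r + j)/(36248 - 45054) = (-39591 - 11692/3)/(36248 - 45054) = -130465/3/(-8806) = -130465/3*(-1/8806) = 130465/26418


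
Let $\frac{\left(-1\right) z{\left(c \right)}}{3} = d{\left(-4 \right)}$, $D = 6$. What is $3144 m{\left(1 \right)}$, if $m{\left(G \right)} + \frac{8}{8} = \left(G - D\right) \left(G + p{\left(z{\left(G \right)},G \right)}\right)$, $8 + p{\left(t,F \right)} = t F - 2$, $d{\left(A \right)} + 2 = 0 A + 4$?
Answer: $232656$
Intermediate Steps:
$d{\left(A \right)} = 2$ ($d{\left(A \right)} = -2 + \left(0 A + 4\right) = -2 + \left(0 + 4\right) = -2 + 4 = 2$)
$z{\left(c \right)} = -6$ ($z{\left(c \right)} = \left(-3\right) 2 = -6$)
$p{\left(t,F \right)} = -10 + F t$ ($p{\left(t,F \right)} = -8 + \left(t F - 2\right) = -8 + \left(F t - 2\right) = -8 + \left(-2 + F t\right) = -10 + F t$)
$m{\left(G \right)} = -1 + \left(-10 - 5 G\right) \left(-6 + G\right)$ ($m{\left(G \right)} = -1 + \left(G - 6\right) \left(G + \left(-10 + G \left(-6\right)\right)\right) = -1 + \left(G - 6\right) \left(G - \left(10 + 6 G\right)\right) = -1 + \left(-6 + G\right) \left(-10 - 5 G\right) = -1 + \left(-10 - 5 G\right) \left(-6 + G\right)$)
$3144 m{\left(1 \right)} = 3144 \left(59 - 5 \cdot 1^{2} + 20 \cdot 1\right) = 3144 \left(59 - 5 + 20\right) = 3144 \cdot 74 = 232656$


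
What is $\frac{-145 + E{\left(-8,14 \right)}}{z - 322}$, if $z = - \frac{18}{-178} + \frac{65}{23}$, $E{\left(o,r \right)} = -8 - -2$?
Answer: $\frac{309097}{653142} \approx 0.47325$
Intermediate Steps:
$E{\left(o,r \right)} = -6$ ($E{\left(o,r \right)} = -8 + \left(-2 + 4\right) = -8 + 2 = -6$)
$z = \frac{5992}{2047}$ ($z = \left(-18\right) \left(- \frac{1}{178}\right) + 65 \cdot \frac{1}{23} = \frac{9}{89} + \frac{65}{23} = \frac{5992}{2047} \approx 2.9272$)
$\frac{-145 + E{\left(-8,14 \right)}}{z - 322} = \frac{-145 - 6}{\frac{5992}{2047} - 322} = - \frac{151}{- \frac{653142}{2047}} = \left(-151\right) \left(- \frac{2047}{653142}\right) = \frac{309097}{653142}$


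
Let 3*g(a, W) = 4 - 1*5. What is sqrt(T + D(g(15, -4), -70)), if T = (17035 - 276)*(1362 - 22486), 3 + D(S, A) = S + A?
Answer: 4*I*sqrt(199134669)/3 ≈ 18815.0*I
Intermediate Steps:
g(a, W) = -1/3 (g(a, W) = (4 - 1*5)/3 = (4 - 5)/3 = (1/3)*(-1) = -1/3)
D(S, A) = -3 + A + S (D(S, A) = -3 + (S + A) = -3 + (A + S) = -3 + A + S)
T = -354017116 (T = 16759*(-21124) = -354017116)
sqrt(T + D(g(15, -4), -70)) = sqrt(-354017116 + (-3 - 70 - 1/3)) = sqrt(-354017116 - 220/3) = sqrt(-1062051568/3) = 4*I*sqrt(199134669)/3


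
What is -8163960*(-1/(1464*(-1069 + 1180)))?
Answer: 340165/6771 ≈ 50.239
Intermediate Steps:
-8163960*(-1/(1464*(-1069 + 1180))) = -8163960/((-1464*111)) = -8163960/(-162504) = -8163960*(-1/162504) = 340165/6771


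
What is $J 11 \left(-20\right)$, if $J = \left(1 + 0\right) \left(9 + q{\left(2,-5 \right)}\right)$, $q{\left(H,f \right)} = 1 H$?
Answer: $-2420$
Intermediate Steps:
$q{\left(H,f \right)} = H$
$J = 11$ ($J = \left(1 + 0\right) \left(9 + 2\right) = 1 \cdot 11 = 11$)
$J 11 \left(-20\right) = 11 \cdot 11 \left(-20\right) = 121 \left(-20\right) = -2420$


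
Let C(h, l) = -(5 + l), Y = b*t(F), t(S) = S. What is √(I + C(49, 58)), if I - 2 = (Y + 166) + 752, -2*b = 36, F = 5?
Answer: √767 ≈ 27.695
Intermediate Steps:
b = -18 (b = -½*36 = -18)
Y = -90 (Y = -18*5 = -90)
C(h, l) = -5 - l
I = 830 (I = 2 + ((-90 + 166) + 752) = 2 + (76 + 752) = 2 + 828 = 830)
√(I + C(49, 58)) = √(830 + (-5 - 1*58)) = √(830 + (-5 - 58)) = √(830 - 63) = √767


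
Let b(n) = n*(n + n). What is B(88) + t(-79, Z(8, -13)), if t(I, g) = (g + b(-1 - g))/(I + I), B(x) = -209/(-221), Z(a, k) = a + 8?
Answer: -49126/17459 ≈ -2.8138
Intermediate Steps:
Z(a, k) = 8 + a
b(n) = 2*n² (b(n) = n*(2*n) = 2*n²)
B(x) = 209/221 (B(x) = -209*(-1/221) = 209/221)
t(I, g) = (g + 2*(-1 - g)²)/(2*I) (t(I, g) = (g + 2*(-1 - g)²)/(I + I) = (g + 2*(-1 - g)²)/((2*I)) = (g + 2*(-1 - g)²)*(1/(2*I)) = (g + 2*(-1 - g)²)/(2*I))
B(88) + t(-79, Z(8, -13)) = 209/221 + ((1 + (8 + 8))² + (8 + 8)/2)/(-79) = 209/221 - ((1 + 16)² + (½)*16)/79 = 209/221 - (17² + 8)/79 = 209/221 - (289 + 8)/79 = 209/221 - 1/79*297 = 209/221 - 297/79 = -49126/17459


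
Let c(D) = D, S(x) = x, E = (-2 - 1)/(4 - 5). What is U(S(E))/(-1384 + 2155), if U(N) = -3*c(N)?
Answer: -3/257 ≈ -0.011673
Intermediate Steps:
E = 3 (E = -3/(-1) = -3*(-1) = 3)
U(N) = -3*N
U(S(E))/(-1384 + 2155) = (-3*3)/(-1384 + 2155) = -9/771 = -9*1/771 = -3/257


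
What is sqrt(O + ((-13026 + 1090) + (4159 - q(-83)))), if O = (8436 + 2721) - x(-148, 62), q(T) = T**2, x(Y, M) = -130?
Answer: I*sqrt(3379) ≈ 58.129*I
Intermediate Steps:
O = 11287 (O = (8436 + 2721) - 1*(-130) = 11157 + 130 = 11287)
sqrt(O + ((-13026 + 1090) + (4159 - q(-83)))) = sqrt(11287 + ((-13026 + 1090) + (4159 - 1*(-83)**2))) = sqrt(11287 + (-11936 + (4159 - 1*6889))) = sqrt(11287 + (-11936 + (4159 - 6889))) = sqrt(11287 + (-11936 - 2730)) = sqrt(11287 - 14666) = sqrt(-3379) = I*sqrt(3379)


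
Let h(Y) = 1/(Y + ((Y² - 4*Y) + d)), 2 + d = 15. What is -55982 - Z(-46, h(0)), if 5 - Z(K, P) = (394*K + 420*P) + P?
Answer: -963022/13 ≈ -74079.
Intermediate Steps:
d = 13 (d = -2 + 15 = 13)
h(Y) = 1/(13 + Y² - 3*Y) (h(Y) = 1/(Y + ((Y² - 4*Y) + 13)) = 1/(Y + (13 + Y² - 4*Y)) = 1/(13 + Y² - 3*Y))
Z(K, P) = 5 - 421*P - 394*K (Z(K, P) = 5 - ((394*K + 420*P) + P) = 5 - (394*K + 421*P) = 5 + (-421*P - 394*K) = 5 - 421*P - 394*K)
-55982 - Z(-46, h(0)) = -55982 - (5 - 421/(13 + 0² - 3*0) - 394*(-46)) = -55982 - (5 - 421/(13 + 0 + 0) + 18124) = -55982 - (5 - 421/13 + 18124) = -55982 - 1*235256/13 = -55982 - 235256/13 = -963022/13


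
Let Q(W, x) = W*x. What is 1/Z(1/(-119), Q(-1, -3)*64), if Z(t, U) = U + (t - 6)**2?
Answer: 14161/3230137 ≈ 0.0043840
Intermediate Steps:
Z(t, U) = U + (-6 + t)**2
1/Z(1/(-119), Q(-1, -3)*64) = 1/(-1*(-3)*64 + (-6 + 1/(-119))**2) = 1/(3*64 + (-6 - 1/119)**2) = 1/(192 + (-715/119)**2) = 1/(192 + 511225/14161) = 1/(3230137/14161) = 14161/3230137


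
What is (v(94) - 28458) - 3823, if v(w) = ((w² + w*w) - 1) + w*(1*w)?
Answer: -5774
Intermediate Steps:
v(w) = -1 + 3*w² (v(w) = ((w² + w²) - 1) + w*w = (2*w² - 1) + w² = (-1 + 2*w²) + w² = -1 + 3*w²)
(v(94) - 28458) - 3823 = ((-1 + 3*94²) - 28458) - 3823 = ((-1 + 3*8836) - 28458) - 3823 = ((-1 + 26508) - 28458) - 3823 = (26507 - 28458) - 3823 = -1951 - 3823 = -5774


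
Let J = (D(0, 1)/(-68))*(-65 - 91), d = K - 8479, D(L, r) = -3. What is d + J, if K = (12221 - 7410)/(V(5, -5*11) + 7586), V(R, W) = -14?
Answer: -1092254933/128724 ≈ -8485.3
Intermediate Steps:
K = 4811/7572 (K = (12221 - 7410)/(-14 + 7586) = 4811/7572 ≈ 0.63537)
d = -64198177/7572 (d = 4811/7572 - 8479 = -64198177/7572 ≈ -8478.4)
J = -117/17 (J = (-3/(-68))*(-65 - 91) = -3*(-1/68)*(-156) = (3/68)*(-156) = -117/17 ≈ -6.8824)
d + J = -64198177/7572 - 117/17 = -1092254933/128724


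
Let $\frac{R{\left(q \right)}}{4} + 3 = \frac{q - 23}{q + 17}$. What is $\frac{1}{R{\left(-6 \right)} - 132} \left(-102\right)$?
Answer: $\frac{33}{50} \approx 0.66$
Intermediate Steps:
$R{\left(q \right)} = -12 + \frac{4 \left(-23 + q\right)}{17 + q}$ ($R{\left(q \right)} = -12 + 4 \frac{q - 23}{q + 17} = -12 + 4 \frac{-23 + q}{17 + q} = -12 + \frac{4 \left(-23 + q\right)}{17 + q}$)
$\frac{1}{R{\left(-6 \right)} - 132} \left(-102\right) = \frac{1}{\frac{8 \left(-37 - -6\right)}{17 - 6} - 132} \left(-102\right) = \frac{1}{\frac{8 \left(-37 + 6\right)}{11} - 132} \left(-102\right) = \frac{1}{8 \cdot \frac{1}{11} \left(-31\right) - 132} \left(-102\right) = \frac{1}{- \frac{248}{11} - 132} \left(-102\right) = \frac{1}{- \frac{1700}{11}} \left(-102\right) = \left(- \frac{11}{1700}\right) \left(-102\right) = \frac{33}{50}$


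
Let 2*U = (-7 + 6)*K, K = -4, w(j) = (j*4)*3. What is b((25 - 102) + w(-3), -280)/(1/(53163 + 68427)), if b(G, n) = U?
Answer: 243180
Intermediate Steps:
w(j) = 12*j (w(j) = (4*j)*3 = 12*j)
U = 2 (U = ((-7 + 6)*(-4))/2 = (-1*(-4))/2 = (½)*4 = 2)
b(G, n) = 2
b((25 - 102) + w(-3), -280)/(1/(53163 + 68427)) = 2/(1/(53163 + 68427)) = 2/(1/121590) = 2*121590 = 243180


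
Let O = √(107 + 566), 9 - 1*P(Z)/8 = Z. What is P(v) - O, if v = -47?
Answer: 448 - √673 ≈ 422.06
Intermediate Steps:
P(Z) = 72 - 8*Z
O = √673 ≈ 25.942
P(v) - O = (72 - 8*(-47)) - √673 = (72 + 376) - √673 = 448 - √673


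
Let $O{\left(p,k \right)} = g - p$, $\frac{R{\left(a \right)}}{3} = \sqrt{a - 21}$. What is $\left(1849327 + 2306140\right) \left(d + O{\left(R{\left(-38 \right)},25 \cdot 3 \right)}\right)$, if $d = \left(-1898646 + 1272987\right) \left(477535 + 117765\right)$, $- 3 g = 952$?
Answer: $- \frac{4643170928790087284}{3} - 12466401 i \sqrt{59} \approx -1.5477 \cdot 10^{18} - 9.5756 \cdot 10^{7} i$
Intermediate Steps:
$g = - \frac{952}{3}$ ($g = \left(- \frac{1}{3}\right) 952 = - \frac{952}{3} \approx -317.33$)
$R{\left(a \right)} = 3 \sqrt{-21 + a}$ ($R{\left(a \right)} = 3 \sqrt{a - 21} = 3 \sqrt{-21 + a}$)
$O{\left(p,k \right)} = - \frac{952}{3} - p$
$d = -372454802700$ ($d = \left(-625659\right) 595300 = -372454802700$)
$\left(1849327 + 2306140\right) \left(d + O{\left(R{\left(-38 \right)},25 \cdot 3 \right)}\right) = \left(1849327 + 2306140\right) \left(-372454802700 - \left(\frac{952}{3} + 3 \sqrt{-21 - 38}\right)\right) = 4155467 \left(-372454802700 - \left(\frac{952}{3} + 3 \sqrt{-59}\right)\right) = 4155467 \left(-372454802700 - \left(\frac{952}{3} + 3 i \sqrt{59}\right)\right) = 4155467 \left(- \frac{1117364409052}{3} - 3 i \sqrt{59}\right) = - \frac{4643170928790087284}{3} - 12466401 i \sqrt{59}$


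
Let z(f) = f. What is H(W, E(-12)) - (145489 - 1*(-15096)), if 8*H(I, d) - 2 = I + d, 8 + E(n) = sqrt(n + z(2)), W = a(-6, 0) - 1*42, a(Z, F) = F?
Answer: -160591 + I*sqrt(10)/8 ≈ -1.6059e+5 + 0.39528*I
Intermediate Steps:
W = -42 (W = 0 - 1*42 = 0 - 42 = -42)
E(n) = -8 + sqrt(2 + n) (E(n) = -8 + sqrt(n + 2) = -8 + sqrt(2 + n))
H(I, d) = 1/4 + I/8 + d/8 (H(I, d) = 1/4 + (I + d)/8 = 1/4 + (I/8 + d/8) = 1/4 + I/8 + d/8)
H(W, E(-12)) - (145489 - 1*(-15096)) = (1/4 + (1/8)*(-42) + (-8 + sqrt(2 - 12))/8) - (145489 - 1*(-15096)) = (1/4 - 21/4 + (-8 + sqrt(-10))/8) - (145489 + 15096) = (1/4 - 21/4 + (-8 + I*sqrt(10))/8) - 1*160585 = (1/4 - 21/4 + (-1 + I*sqrt(10)/8)) - 160585 = (-6 + I*sqrt(10)/8) - 160585 = -160591 + I*sqrt(10)/8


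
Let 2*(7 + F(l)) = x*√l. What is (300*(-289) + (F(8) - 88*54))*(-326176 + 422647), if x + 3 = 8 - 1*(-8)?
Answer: -8823141189 + 1254123*√2 ≈ -8.8214e+9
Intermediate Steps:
x = 13 (x = -3 + (8 - 1*(-8)) = -3 + (8 + 8) = -3 + 16 = 13)
F(l) = -7 + 13*√l/2 (F(l) = -7 + (13*√l)/2 = -7 + 13*√l/2)
(300*(-289) + (F(8) - 88*54))*(-326176 + 422647) = (300*(-289) + ((-7 + 13*√8/2) - 88*54))*(-326176 + 422647) = (-86700 + ((-7 + 13*(2*√2)/2) - 4752))*96471 = (-86700 + ((-7 + 13*√2) - 4752))*96471 = (-86700 + (-4759 + 13*√2))*96471 = (-91459 + 13*√2)*96471 = -8823141189 + 1254123*√2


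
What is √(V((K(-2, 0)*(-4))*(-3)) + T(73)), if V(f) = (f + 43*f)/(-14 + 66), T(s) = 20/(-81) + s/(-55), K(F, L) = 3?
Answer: √1196202865/6435 ≈ 5.3747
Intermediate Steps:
T(s) = -20/81 - s/55 (T(s) = 20*(-1/81) + s*(-1/55) = -20/81 - s/55)
V(f) = 11*f/13 (V(f) = (44*f)/52 = (44*f)*(1/52) = 11*f/13)
√(V((K(-2, 0)*(-4))*(-3)) + T(73)) = √(11*((3*(-4))*(-3))/13 + (-20/81 - 1/55*73)) = √(11*(-12*(-3))/13 + (-20/81 - 73/55)) = √((11/13)*36 - 7013/4455) = √(396/13 - 7013/4455) = √(1673011/57915) = √1196202865/6435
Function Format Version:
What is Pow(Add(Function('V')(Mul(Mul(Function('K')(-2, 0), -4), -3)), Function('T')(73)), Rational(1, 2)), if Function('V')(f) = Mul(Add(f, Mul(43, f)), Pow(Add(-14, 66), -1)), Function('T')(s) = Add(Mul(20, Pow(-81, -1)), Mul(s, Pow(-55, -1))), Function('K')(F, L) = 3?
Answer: Mul(Rational(1, 6435), Pow(1196202865, Rational(1, 2))) ≈ 5.3747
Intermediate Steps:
Function('T')(s) = Add(Rational(-20, 81), Mul(Rational(-1, 55), s)) (Function('T')(s) = Add(Mul(20, Rational(-1, 81)), Mul(s, Rational(-1, 55))) = Add(Rational(-20, 81), Mul(Rational(-1, 55), s)))
Function('V')(f) = Mul(Rational(11, 13), f) (Function('V')(f) = Mul(Mul(44, f), Pow(52, -1)) = Mul(Mul(44, f), Rational(1, 52)) = Mul(Rational(11, 13), f))
Pow(Add(Function('V')(Mul(Mul(Function('K')(-2, 0), -4), -3)), Function('T')(73)), Rational(1, 2)) = Pow(Add(Mul(Rational(11, 13), Mul(Mul(3, -4), -3)), Add(Rational(-20, 81), Mul(Rational(-1, 55), 73))), Rational(1, 2)) = Pow(Add(Mul(Rational(11, 13), Mul(-12, -3)), Add(Rational(-20, 81), Rational(-73, 55))), Rational(1, 2)) = Pow(Add(Mul(Rational(11, 13), 36), Rational(-7013, 4455)), Rational(1, 2)) = Pow(Add(Rational(396, 13), Rational(-7013, 4455)), Rational(1, 2)) = Pow(Rational(1673011, 57915), Rational(1, 2)) = Mul(Rational(1, 6435), Pow(1196202865, Rational(1, 2)))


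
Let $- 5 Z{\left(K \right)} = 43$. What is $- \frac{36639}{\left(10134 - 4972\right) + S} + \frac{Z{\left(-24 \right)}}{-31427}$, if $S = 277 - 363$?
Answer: $- \frac{213224111}{29541380} \approx -7.2178$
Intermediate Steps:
$S = -86$ ($S = 277 - 363 = -86$)
$Z{\left(K \right)} = - \frac{43}{5}$ ($Z{\left(K \right)} = \left(- \frac{1}{5}\right) 43 = - \frac{43}{5}$)
$- \frac{36639}{\left(10134 - 4972\right) + S} + \frac{Z{\left(-24 \right)}}{-31427} = - \frac{36639}{\left(10134 - 4972\right) - 86} - \frac{43}{5 \left(-31427\right)} = - \frac{36639}{5162 - 86} - - \frac{43}{157135} = - \frac{36639}{5076} + \frac{43}{157135} = \left(-36639\right) \frac{1}{5076} + \frac{43}{157135} = - \frac{1357}{188} + \frac{43}{157135} = - \frac{213224111}{29541380}$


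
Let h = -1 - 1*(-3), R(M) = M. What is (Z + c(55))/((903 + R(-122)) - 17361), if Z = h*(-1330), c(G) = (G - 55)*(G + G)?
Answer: 133/829 ≈ 0.16043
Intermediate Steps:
h = 2 (h = -1 + 3 = 2)
c(G) = 2*G*(-55 + G) (c(G) = (-55 + G)*(2*G) = 2*G*(-55 + G))
Z = -2660 (Z = 2*(-1330) = -2660)
(Z + c(55))/((903 + R(-122)) - 17361) = (-2660 + 2*55*(-55 + 55))/((903 - 122) - 17361) = (-2660 + 2*55*0)/(781 - 17361) = (-2660 + 0)/(-16580) = -2660*(-1/16580) = 133/829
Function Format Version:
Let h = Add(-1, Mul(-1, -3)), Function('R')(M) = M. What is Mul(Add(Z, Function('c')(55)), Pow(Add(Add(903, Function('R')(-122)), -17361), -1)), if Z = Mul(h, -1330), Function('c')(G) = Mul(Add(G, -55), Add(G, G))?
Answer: Rational(133, 829) ≈ 0.16043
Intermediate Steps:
h = 2 (h = Add(-1, 3) = 2)
Function('c')(G) = Mul(2, G, Add(-55, G)) (Function('c')(G) = Mul(Add(-55, G), Mul(2, G)) = Mul(2, G, Add(-55, G)))
Z = -2660 (Z = Mul(2, -1330) = -2660)
Mul(Add(Z, Function('c')(55)), Pow(Add(Add(903, Function('R')(-122)), -17361), -1)) = Mul(Add(-2660, Mul(2, 55, Add(-55, 55))), Pow(Add(Add(903, -122), -17361), -1)) = Mul(Add(-2660, Mul(2, 55, 0)), Pow(Add(781, -17361), -1)) = Mul(Add(-2660, 0), Pow(-16580, -1)) = Mul(-2660, Rational(-1, 16580)) = Rational(133, 829)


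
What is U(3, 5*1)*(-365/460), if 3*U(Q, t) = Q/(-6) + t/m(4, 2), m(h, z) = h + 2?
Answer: -73/828 ≈ -0.088164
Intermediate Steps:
m(h, z) = 2 + h
U(Q, t) = -Q/18 + t/18 (U(Q, t) = (Q/(-6) + t/(2 + 4))/3 = (Q*(-⅙) + t/6)/3 = (-Q/6 + t*(⅙))/3 = (-Q/6 + t/6)/3 = -Q/18 + t/18)
U(3, 5*1)*(-365/460) = (-1/18*3 + (5*1)/18)*(-365/460) = (-⅙ + (1/18)*5)*(-365*1/460) = (-⅙ + 5/18)*(-73/92) = (⅑)*(-73/92) = -73/828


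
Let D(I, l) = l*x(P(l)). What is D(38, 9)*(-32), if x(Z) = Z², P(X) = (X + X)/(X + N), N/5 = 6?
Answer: -10368/169 ≈ -61.349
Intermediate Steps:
N = 30 (N = 5*6 = 30)
P(X) = 2*X/(30 + X) (P(X) = (X + X)/(X + 30) = (2*X)/(30 + X) = 2*X/(30 + X))
D(I, l) = 4*l³/(30 + l)² (D(I, l) = l*(2*l/(30 + l))² = l*(4*l²/(30 + l)²) = 4*l³/(30 + l)²)
D(38, 9)*(-32) = (4*9³/(30 + 9)²)*(-32) = (4*729/39²)*(-32) = (4*729*(1/1521))*(-32) = (324/169)*(-32) = -10368/169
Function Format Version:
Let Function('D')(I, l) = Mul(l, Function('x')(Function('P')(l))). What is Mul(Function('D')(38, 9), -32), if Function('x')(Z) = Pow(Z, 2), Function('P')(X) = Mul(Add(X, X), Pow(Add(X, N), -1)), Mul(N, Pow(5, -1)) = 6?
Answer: Rational(-10368, 169) ≈ -61.349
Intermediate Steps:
N = 30 (N = Mul(5, 6) = 30)
Function('P')(X) = Mul(2, X, Pow(Add(30, X), -1)) (Function('P')(X) = Mul(Add(X, X), Pow(Add(X, 30), -1)) = Mul(Mul(2, X), Pow(Add(30, X), -1)) = Mul(2, X, Pow(Add(30, X), -1)))
Function('D')(I, l) = Mul(4, Pow(l, 3), Pow(Add(30, l), -2)) (Function('D')(I, l) = Mul(l, Pow(Mul(2, l, Pow(Add(30, l), -1)), 2)) = Mul(l, Mul(4, Pow(l, 2), Pow(Add(30, l), -2))) = Mul(4, Pow(l, 3), Pow(Add(30, l), -2)))
Mul(Function('D')(38, 9), -32) = Mul(Mul(4, Pow(9, 3), Pow(Add(30, 9), -2)), -32) = Mul(Mul(4, 729, Pow(39, -2)), -32) = Mul(Mul(4, 729, Rational(1, 1521)), -32) = Mul(Rational(324, 169), -32) = Rational(-10368, 169)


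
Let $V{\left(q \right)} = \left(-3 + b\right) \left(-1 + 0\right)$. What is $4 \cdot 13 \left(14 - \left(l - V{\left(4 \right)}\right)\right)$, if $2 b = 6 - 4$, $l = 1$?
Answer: $780$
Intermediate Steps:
$b = 1$ ($b = \frac{6 - 4}{2} = \frac{1}{2} \cdot 2 = 1$)
$V{\left(q \right)} = 2$ ($V{\left(q \right)} = \left(-3 + 1\right) \left(-1 + 0\right) = \left(-2\right) \left(-1\right) = 2$)
$4 \cdot 13 \left(14 - \left(l - V{\left(4 \right)}\right)\right) = 4 \cdot 13 \left(14 - \left(1 - 2\right)\right) = 52 \left(14 - \left(1 - 2\right)\right) = 52 \left(14 - -1\right) = 52 \left(14 + 1\right) = 52 \cdot 15 = 780$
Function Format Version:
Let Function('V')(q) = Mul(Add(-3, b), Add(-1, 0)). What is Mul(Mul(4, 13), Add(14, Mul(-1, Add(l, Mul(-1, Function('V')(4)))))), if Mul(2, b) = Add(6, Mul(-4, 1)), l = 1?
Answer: 780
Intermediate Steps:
b = 1 (b = Mul(Rational(1, 2), Add(6, Mul(-4, 1))) = Mul(Rational(1, 2), Add(6, -4)) = Mul(Rational(1, 2), 2) = 1)
Function('V')(q) = 2 (Function('V')(q) = Mul(Add(-3, 1), Add(-1, 0)) = Mul(-2, -1) = 2)
Mul(Mul(4, 13), Add(14, Mul(-1, Add(l, Mul(-1, Function('V')(4)))))) = Mul(Mul(4, 13), Add(14, Mul(-1, Add(1, Mul(-1, 2))))) = Mul(52, Add(14, Mul(-1, Add(1, -2)))) = Mul(52, Add(14, Mul(-1, -1))) = Mul(52, Add(14, 1)) = Mul(52, 15) = 780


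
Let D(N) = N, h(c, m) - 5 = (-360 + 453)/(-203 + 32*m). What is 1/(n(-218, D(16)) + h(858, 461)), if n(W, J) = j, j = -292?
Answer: -14549/4175470 ≈ -0.0034844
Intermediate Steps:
h(c, m) = 5 + 93/(-203 + 32*m) (h(c, m) = 5 + (-360 + 453)/(-203 + 32*m) = 5 + 93/(-203 + 32*m))
n(W, J) = -292
1/(n(-218, D(16)) + h(858, 461)) = 1/(-292 + 2*(-461 + 80*461)/(-203 + 32*461)) = 1/(-292 + 2*(-461 + 36880)/(-203 + 14752)) = 1/(-292 + 2*36419/14549) = 1/(-292 + 2*(1/14549)*36419) = 1/(-292 + 72838/14549) = 1/(-4175470/14549) = -14549/4175470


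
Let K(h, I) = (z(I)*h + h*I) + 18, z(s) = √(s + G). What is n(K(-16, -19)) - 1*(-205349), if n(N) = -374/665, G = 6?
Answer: 136556711/665 ≈ 2.0535e+5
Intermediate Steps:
z(s) = √(6 + s) (z(s) = √(s + 6) = √(6 + s))
K(h, I) = 18 + I*h + h*√(6 + I) (K(h, I) = (√(6 + I)*h + h*I) + 18 = (h*√(6 + I) + I*h) + 18 = (I*h + h*√(6 + I)) + 18 = 18 + I*h + h*√(6 + I))
n(N) = -374/665 (n(N) = -374*1/665 = -374/665)
n(K(-16, -19)) - 1*(-205349) = -374/665 - 1*(-205349) = -374/665 + 205349 = 136556711/665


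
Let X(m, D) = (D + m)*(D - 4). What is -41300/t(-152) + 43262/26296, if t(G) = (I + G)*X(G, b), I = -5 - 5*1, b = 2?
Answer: 7971395/3194964 ≈ 2.4950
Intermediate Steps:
I = -10 (I = -5 - 5 = -10)
X(m, D) = (-4 + D)*(D + m) (X(m, D) = (D + m)*(-4 + D) = (-4 + D)*(D + m))
t(G) = (-10 + G)*(-4 - 2*G) (t(G) = (-10 + G)*(2**2 - 4*2 - 4*G + 2*G) = (-10 + G)*(4 - 8 - 4*G + 2*G) = (-10 + G)*(-4 - 2*G))
-41300/t(-152) + 43262/26296 = -41300*(-1/(2*(-10 - 152)*(2 - 152))) + 43262/26296 = -41300/((-2*(-162)*(-150))) + 43262*(1/26296) = -41300/(-48600) + 21631/13148 = -41300*(-1/48600) + 21631/13148 = 413/486 + 21631/13148 = 7971395/3194964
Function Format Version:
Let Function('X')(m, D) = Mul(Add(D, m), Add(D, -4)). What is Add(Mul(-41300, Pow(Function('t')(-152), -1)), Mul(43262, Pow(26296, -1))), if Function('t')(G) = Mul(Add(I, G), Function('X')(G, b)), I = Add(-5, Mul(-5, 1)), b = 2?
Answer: Rational(7971395, 3194964) ≈ 2.4950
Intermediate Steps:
I = -10 (I = Add(-5, -5) = -10)
Function('X')(m, D) = Mul(Add(-4, D), Add(D, m)) (Function('X')(m, D) = Mul(Add(D, m), Add(-4, D)) = Mul(Add(-4, D), Add(D, m)))
Function('t')(G) = Mul(Add(-10, G), Add(-4, Mul(-2, G))) (Function('t')(G) = Mul(Add(-10, G), Add(Pow(2, 2), Mul(-4, 2), Mul(-4, G), Mul(2, G))) = Mul(Add(-10, G), Add(4, -8, Mul(-4, G), Mul(2, G))) = Mul(Add(-10, G), Add(-4, Mul(-2, G))))
Add(Mul(-41300, Pow(Function('t')(-152), -1)), Mul(43262, Pow(26296, -1))) = Add(Mul(-41300, Pow(Mul(-2, Add(-10, -152), Add(2, -152)), -1)), Mul(43262, Pow(26296, -1))) = Add(Mul(-41300, Pow(Mul(-2, -162, -150), -1)), Mul(43262, Rational(1, 26296))) = Add(Mul(-41300, Pow(-48600, -1)), Rational(21631, 13148)) = Add(Mul(-41300, Rational(-1, 48600)), Rational(21631, 13148)) = Add(Rational(413, 486), Rational(21631, 13148)) = Rational(7971395, 3194964)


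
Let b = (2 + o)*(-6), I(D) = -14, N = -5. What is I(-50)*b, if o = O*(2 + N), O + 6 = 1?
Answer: 1428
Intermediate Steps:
O = -5 (O = -6 + 1 = -5)
o = 15 (o = -5*(2 - 5) = -5*(-3) = 15)
b = -102 (b = (2 + 15)*(-6) = 17*(-6) = -102)
I(-50)*b = -14*(-102) = 1428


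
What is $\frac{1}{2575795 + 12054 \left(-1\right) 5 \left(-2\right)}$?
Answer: $\frac{1}{2696335} \approx 3.7087 \cdot 10^{-7}$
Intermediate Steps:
$\frac{1}{2575795 + 12054 \left(-1\right) 5 \left(-2\right)} = \frac{1}{2575795 + 12054 \left(\left(-5\right) \left(-2\right)\right)} = \frac{1}{2575795 + 12054 \cdot 10} = \frac{1}{2575795 + 120540} = \frac{1}{2696335}$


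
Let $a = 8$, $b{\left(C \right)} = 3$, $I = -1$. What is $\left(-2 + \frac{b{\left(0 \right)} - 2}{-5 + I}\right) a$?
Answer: $- \frac{52}{3} \approx -17.333$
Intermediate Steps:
$\left(-2 + \frac{b{\left(0 \right)} - 2}{-5 + I}\right) a = \left(-2 + \frac{3 - 2}{-5 - 1}\right) 8 = \left(-2 + 1 \frac{1}{-6}\right) 8 = \left(-2 + 1 \left(- \frac{1}{6}\right)\right) 8 = \left(-2 - \frac{1}{6}\right) 8 = \left(- \frac{13}{6}\right) 8 = - \frac{52}{3}$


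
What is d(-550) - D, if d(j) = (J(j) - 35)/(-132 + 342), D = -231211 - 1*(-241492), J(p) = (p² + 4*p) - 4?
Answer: -619583/70 ≈ -8851.2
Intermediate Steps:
J(p) = -4 + p² + 4*p
D = 10281 (D = -231211 + 241492 = 10281)
d(j) = -13/70 + j²/210 + 2*j/105 (d(j) = ((-4 + j² + 4*j) - 35)/(-132 + 342) = (-39 + j² + 4*j)/210 = (-39 + j² + 4*j)*(1/210) = -13/70 + j²/210 + 2*j/105)
d(-550) - D = (-13/70 + (1/210)*(-550)² + (2/105)*(-550)) - 1*10281 = (-13/70 + (1/210)*302500 - 220/21) - 10281 = (-13/70 + 30250/21 - 220/21) - 10281 = 100087/70 - 10281 = -619583/70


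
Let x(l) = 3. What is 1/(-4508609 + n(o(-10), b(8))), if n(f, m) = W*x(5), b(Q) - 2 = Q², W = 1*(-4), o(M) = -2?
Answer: -1/4508621 ≈ -2.2180e-7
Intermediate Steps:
W = -4
b(Q) = 2 + Q²
n(f, m) = -12 (n(f, m) = -4*3 = -12)
1/(-4508609 + n(o(-10), b(8))) = 1/(-4508609 - 12) = 1/(-4508621) = -1/4508621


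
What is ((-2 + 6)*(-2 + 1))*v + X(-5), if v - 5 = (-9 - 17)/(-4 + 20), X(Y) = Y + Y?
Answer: -47/2 ≈ -23.500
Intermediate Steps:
X(Y) = 2*Y
v = 27/8 (v = 5 + (-9 - 17)/(-4 + 20) = 5 - 26/16 = 5 - 26*1/16 = 5 - 13/8 = 27/8 ≈ 3.3750)
((-2 + 6)*(-2 + 1))*v + X(-5) = ((-2 + 6)*(-2 + 1))*(27/8) + 2*(-5) = (4*(-1))*(27/8) - 10 = -4*27/8 - 10 = -27/2 - 10 = -47/2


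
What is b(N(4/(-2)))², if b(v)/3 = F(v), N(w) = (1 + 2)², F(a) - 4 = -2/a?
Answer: 1156/9 ≈ 128.44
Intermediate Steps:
F(a) = 4 - 2/a
N(w) = 9 (N(w) = 3² = 9)
b(v) = 12 - 6/v (b(v) = 3*(4 - 2/v) = 12 - 6/v)
b(N(4/(-2)))² = (12 - 6/9)² = (12 - 6*⅑)² = (12 - ⅔)² = (34/3)² = 1156/9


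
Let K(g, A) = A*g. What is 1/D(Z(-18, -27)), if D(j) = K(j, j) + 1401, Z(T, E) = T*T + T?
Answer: 1/95037 ≈ 1.0522e-5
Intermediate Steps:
Z(T, E) = T + T² (Z(T, E) = T² + T = T + T²)
D(j) = 1401 + j² (D(j) = j*j + 1401 = j² + 1401 = 1401 + j²)
1/D(Z(-18, -27)) = 1/(1401 + (-18*(1 - 18))²) = 1/(1401 + (-18*(-17))²) = 1/(1401 + 306²) = 1/(1401 + 93636) = 1/95037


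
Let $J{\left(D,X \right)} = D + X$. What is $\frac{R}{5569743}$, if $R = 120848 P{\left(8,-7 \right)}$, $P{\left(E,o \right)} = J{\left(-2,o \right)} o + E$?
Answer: $\frac{8580208}{5569743} \approx 1.5405$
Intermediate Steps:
$P{\left(E,o \right)} = E + o \left(-2 + o\right)$ ($P{\left(E,o \right)} = \left(-2 + o\right) o + E = o \left(-2 + o\right) + E = E + o \left(-2 + o\right)$)
$R = 8580208$ ($R = 120848 \left(8 - 7 \left(-2 - 7\right)\right) = 120848 \left(8 - -63\right) = 120848 \left(8 + 63\right) = 120848 \cdot 71 = 8580208$)
$\frac{R}{5569743} = \frac{8580208}{5569743}$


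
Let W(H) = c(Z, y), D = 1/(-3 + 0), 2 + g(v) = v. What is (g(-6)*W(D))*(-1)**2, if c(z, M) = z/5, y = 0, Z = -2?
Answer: 16/5 ≈ 3.2000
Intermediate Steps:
g(v) = -2 + v
D = -1/3 (D = 1/(-3) = -1/3 ≈ -0.33333)
c(z, M) = z/5 (c(z, M) = z*(1/5) = z/5)
W(H) = -2/5 (W(H) = (1/5)*(-2) = -2/5)
(g(-6)*W(D))*(-1)**2 = ((-2 - 6)*(-2/5))*(-1)**2 = -8*(-2/5)*1 = (16/5)*1 = 16/5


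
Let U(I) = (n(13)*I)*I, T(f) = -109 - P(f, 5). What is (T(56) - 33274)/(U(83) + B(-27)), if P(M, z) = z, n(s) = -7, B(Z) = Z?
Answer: 16694/24125 ≈ 0.69198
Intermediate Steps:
T(f) = -114 (T(f) = -109 - 1*5 = -109 - 5 = -114)
U(I) = -7*I**2 (U(I) = (-7*I)*I = -7*I**2)
(T(56) - 33274)/(U(83) + B(-27)) = (-114 - 33274)/(-7*83**2 - 27) = -33388/(-7*6889 - 27) = -33388/(-48223 - 27) = -33388/(-48250) = -33388*(-1/48250) = 16694/24125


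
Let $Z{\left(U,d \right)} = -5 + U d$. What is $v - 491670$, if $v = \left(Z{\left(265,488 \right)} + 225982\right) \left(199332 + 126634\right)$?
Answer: $115814250232$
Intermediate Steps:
$v = 115814741902$ ($v = \left(\left(-5 + 265 \cdot 488\right) + 225982\right) \left(199332 + 126634\right) = \left(\left(-5 + 129320\right) + 225982\right) 325966 = \left(129315 + 225982\right) 325966 = 355297 \cdot 325966 = 115814741902$)
$v - 491670 = 115814741902 - 491670 = 115814250232$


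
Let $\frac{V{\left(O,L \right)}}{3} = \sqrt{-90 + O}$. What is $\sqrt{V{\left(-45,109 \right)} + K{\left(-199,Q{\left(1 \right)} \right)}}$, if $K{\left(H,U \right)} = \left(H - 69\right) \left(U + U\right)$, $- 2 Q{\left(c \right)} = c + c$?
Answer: $\sqrt{536 + 9 i \sqrt{15}} \approx 23.164 + 0.7524 i$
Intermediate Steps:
$V{\left(O,L \right)} = 3 \sqrt{-90 + O}$
$Q{\left(c \right)} = - c$ ($Q{\left(c \right)} = - \frac{c + c}{2} = - \frac{2 c}{2} = - c$)
$K{\left(H,U \right)} = 2 U \left(-69 + H\right)$ ($K{\left(H,U \right)} = \left(-69 + H\right) 2 U = 2 U \left(-69 + H\right)$)
$\sqrt{V{\left(-45,109 \right)} + K{\left(-199,Q{\left(1 \right)} \right)}} = \sqrt{3 \sqrt{-90 - 45} + 2 \left(\left(-1\right) 1\right) \left(-69 - 199\right)} = \sqrt{3 \sqrt{-135} + 2 \left(-1\right) \left(-268\right)} = \sqrt{3 \cdot 3 i \sqrt{15} + 536} = \sqrt{9 i \sqrt{15} + 536} = \sqrt{536 + 9 i \sqrt{15}}$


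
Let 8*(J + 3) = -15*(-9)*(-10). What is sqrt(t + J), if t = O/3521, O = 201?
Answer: I*sqrt(8514211083)/7042 ≈ 13.103*I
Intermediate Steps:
J = -687/4 (J = -3 + (-15*(-9)*(-10))/8 = -3 + (135*(-10))/8 = -3 + (1/8)*(-1350) = -3 - 675/4 = -687/4 ≈ -171.75)
t = 201/3521 ≈ 0.057086
sqrt(t + J) = sqrt(201/3521 - 687/4) = sqrt(-2418123/14084) = I*sqrt(8514211083)/7042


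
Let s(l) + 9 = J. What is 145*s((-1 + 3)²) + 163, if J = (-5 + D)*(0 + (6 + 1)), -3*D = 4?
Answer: -22711/3 ≈ -7570.3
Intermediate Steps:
D = -4/3 (D = -⅓*4 = -4/3 ≈ -1.3333)
J = -133/3 (J = (-5 - 4/3)*(0 + (6 + 1)) = -19*(0 + 7)/3 = -19/3*7 = -133/3 ≈ -44.333)
s(l) = -160/3 (s(l) = -9 - 133/3 = -160/3)
145*s((-1 + 3)²) + 163 = 145*(-160/3) + 163 = -23200/3 + 163 = -22711/3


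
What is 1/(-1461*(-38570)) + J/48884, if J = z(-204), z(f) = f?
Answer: -2873877049/688662760170 ≈ -0.0041731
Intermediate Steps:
J = -204
1/(-1461*(-38570)) + J/48884 = 1/(-1461*(-38570)) - 204/48884 = -1/1461*(-1/38570) - 204*1/48884 = 1/56350770 - 51/12221 = -2873877049/688662760170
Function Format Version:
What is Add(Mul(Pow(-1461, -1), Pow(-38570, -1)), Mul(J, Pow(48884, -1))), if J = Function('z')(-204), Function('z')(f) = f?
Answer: Rational(-2873877049, 688662760170) ≈ -0.0041731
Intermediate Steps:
J = -204
Add(Mul(Pow(-1461, -1), Pow(-38570, -1)), Mul(J, Pow(48884, -1))) = Add(Mul(Pow(-1461, -1), Pow(-38570, -1)), Mul(-204, Pow(48884, -1))) = Add(Mul(Rational(-1, 1461), Rational(-1, 38570)), Mul(-204, Rational(1, 48884))) = Add(Rational(1, 56350770), Rational(-51, 12221)) = Rational(-2873877049, 688662760170)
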